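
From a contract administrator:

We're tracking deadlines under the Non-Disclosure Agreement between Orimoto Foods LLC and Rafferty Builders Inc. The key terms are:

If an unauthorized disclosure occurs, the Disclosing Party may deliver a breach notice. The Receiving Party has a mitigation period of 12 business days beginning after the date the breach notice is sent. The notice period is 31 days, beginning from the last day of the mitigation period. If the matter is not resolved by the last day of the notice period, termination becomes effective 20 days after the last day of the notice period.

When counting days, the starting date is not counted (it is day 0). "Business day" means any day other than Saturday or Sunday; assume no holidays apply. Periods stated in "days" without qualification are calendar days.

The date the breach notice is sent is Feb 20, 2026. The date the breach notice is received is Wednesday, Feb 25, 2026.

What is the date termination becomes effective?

The last day of the mitigation period: 12 business days after Friday, Feb 20, 2026, skipping weekends — Feb 23, Feb 24, Feb 25, Feb 26, …, Mar 6, Mar 9, Mar 10 — lands on Tuesday, Mar 10, 2026.
The last day of the notice period: Mar 10, 2026 + 31 days = Apr 10, 2026.
The date termination becomes effective: 20 calendar days after Apr 10, 2026 is Apr 30, 2026.

Apr 30, 2026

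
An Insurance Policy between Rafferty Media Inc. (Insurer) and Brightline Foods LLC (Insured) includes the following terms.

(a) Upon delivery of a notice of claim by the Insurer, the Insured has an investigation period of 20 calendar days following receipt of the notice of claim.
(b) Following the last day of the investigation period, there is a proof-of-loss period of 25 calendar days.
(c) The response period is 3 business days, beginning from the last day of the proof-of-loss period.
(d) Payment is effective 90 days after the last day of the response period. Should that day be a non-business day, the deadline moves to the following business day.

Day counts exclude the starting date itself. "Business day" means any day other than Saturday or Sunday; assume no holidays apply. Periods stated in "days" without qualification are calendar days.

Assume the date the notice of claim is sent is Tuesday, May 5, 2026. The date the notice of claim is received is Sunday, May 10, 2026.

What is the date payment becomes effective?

The last day of the investigation period: 20 calendar days after May 10, 2026 is May 30, 2026.
The last day of the proof-of-loss period: May 30, 2026 + 25 days = June 24, 2026.
The last day of the response period: 3 business days after Wednesday, June 24, 2026, skipping weekends — Jun 25, Jun 26, Jun 29 — lands on Monday, June 29, 2026.
The date payment becomes effective: June 29, 2026 + 90 days = September 27, 2026. That falls on a Sunday, so it rolls to the next business day, Monday, September 28, 2026.

September 28, 2026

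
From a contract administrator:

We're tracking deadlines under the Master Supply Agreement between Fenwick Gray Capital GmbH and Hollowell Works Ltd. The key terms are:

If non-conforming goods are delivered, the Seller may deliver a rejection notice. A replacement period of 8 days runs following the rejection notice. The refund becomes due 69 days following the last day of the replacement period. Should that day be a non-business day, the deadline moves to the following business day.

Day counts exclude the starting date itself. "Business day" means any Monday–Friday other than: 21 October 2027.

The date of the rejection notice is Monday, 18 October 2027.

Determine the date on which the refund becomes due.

3 January 2028

The last day of the replacement period: 8 calendar days after 18 October 2027 is 26 October 2027.
The date on which the refund becomes due: 69 calendar days after 26 October 2027 is 3 January 2028. 3 January 2028 is a Monday and is not a listed holiday, so no roll-forward applies.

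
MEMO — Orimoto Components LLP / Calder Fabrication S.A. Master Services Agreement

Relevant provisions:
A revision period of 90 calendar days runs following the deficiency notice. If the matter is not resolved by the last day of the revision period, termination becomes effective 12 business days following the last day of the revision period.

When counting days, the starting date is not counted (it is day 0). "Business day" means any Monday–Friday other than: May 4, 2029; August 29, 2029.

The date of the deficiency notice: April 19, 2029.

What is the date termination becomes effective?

The last day of the revision period: April 19, 2029 + 90 days = July 18, 2029.
The date termination becomes effective: 12 business days after Wednesday, July 18, 2029, skipping weekends — Jul 19, Jul 20, Jul 23, Jul 24, …, Aug 1, Aug 2, Aug 3 — lands on Friday, August 3, 2029.

August 3, 2029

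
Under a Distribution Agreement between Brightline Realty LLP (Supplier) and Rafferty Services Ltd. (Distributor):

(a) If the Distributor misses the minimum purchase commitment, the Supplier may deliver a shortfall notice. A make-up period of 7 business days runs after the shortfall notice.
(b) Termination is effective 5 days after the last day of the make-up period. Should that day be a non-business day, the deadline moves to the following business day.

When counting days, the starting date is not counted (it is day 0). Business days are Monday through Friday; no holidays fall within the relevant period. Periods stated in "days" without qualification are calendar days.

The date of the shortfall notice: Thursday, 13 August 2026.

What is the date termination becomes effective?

31 August 2026

The last day of the make-up period: 7 business days after Thursday, 13 August 2026, skipping weekends — Aug 14, Aug 17, Aug 18, Aug 19, Aug 20, Aug 21, Aug 24 — lands on Monday, 24 August 2026.
The date termination becomes effective: 24 August 2026 + 5 days = 29 August 2026. That falls on a Saturday, so it rolls to the next business day, Monday, 31 August 2026.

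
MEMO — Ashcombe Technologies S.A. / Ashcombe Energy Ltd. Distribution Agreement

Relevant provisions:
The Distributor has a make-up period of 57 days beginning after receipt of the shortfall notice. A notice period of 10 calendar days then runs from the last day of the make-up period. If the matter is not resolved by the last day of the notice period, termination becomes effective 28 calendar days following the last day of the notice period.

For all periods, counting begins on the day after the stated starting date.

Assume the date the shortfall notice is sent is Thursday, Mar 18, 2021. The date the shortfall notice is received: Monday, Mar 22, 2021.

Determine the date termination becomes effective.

Jun 25, 2021

The last day of the make-up period: 57 calendar days after Mar 22, 2021 is May 18, 2021.
The last day of the notice period: 10 calendar days after May 18, 2021 is May 28, 2021.
The date termination becomes effective: 28 calendar days after May 28, 2021 is Jun 25, 2021.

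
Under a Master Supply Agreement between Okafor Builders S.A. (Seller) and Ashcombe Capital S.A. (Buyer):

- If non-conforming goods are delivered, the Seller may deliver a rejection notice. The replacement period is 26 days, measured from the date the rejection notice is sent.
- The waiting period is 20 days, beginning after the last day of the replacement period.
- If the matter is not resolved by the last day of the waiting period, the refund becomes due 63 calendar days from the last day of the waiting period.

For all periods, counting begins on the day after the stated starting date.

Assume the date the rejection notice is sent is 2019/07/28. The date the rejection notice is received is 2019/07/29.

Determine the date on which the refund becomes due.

2019/11/14

Adding 26 calendar days to 2019/07/28 gives 2019/08/23, which is the last day of the replacement period.
The last day of the waiting period: 2019/08/23 + 20 days = 2019/09/12.
The date on which the refund becomes due: 63 calendar days after 2019/09/12 is 2019/11/14.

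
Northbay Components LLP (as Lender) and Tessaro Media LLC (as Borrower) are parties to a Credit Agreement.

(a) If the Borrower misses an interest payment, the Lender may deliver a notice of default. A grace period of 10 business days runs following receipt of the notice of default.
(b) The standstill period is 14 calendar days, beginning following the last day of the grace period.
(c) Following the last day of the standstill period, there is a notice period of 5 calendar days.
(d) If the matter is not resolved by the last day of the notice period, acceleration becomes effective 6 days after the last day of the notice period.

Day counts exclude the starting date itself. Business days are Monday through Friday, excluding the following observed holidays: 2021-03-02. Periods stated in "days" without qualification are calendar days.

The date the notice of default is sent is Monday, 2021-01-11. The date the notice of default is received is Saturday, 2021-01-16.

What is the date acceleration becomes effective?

2021-02-23

The last day of the grace period: counting 10 business days from Saturday, 2021-01-16 (Jan 18, Jan 19, Jan 20, Jan 21, Jan 22, Jan 25, Jan 26, Jan 27, Jan 28, Jan 29, skipping weekends) reaches Friday, 2021-01-29.
The last day of the standstill period: 2021-01-29 + 14 days = 2021-02-12.
The last day of the notice period: 5 calendar days after 2021-02-12 is 2021-02-17.
Adding 6 calendar days to 2021-02-17 gives 2021-02-23, which is the date acceleration becomes effective.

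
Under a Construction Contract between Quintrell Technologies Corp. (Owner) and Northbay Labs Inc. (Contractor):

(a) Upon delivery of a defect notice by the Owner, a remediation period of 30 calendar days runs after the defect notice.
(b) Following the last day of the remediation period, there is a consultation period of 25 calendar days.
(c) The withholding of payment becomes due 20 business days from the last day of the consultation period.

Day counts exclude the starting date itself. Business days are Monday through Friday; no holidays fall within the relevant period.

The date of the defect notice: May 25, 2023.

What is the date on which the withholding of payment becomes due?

The last day of the remediation period: 30 calendar days after May 25, 2023 is June 24, 2023.
The last day of the consultation period: June 24, 2023 + 25 days = July 19, 2023.
The date on which the withholding of payment becomes due: 20 business days after Wednesday, July 19, 2023, skipping weekends — Jul 20, Jul 21, Jul 24, Jul 25, …, Aug 14, Aug 15, Aug 16 — lands on Wednesday, August 16, 2023.

August 16, 2023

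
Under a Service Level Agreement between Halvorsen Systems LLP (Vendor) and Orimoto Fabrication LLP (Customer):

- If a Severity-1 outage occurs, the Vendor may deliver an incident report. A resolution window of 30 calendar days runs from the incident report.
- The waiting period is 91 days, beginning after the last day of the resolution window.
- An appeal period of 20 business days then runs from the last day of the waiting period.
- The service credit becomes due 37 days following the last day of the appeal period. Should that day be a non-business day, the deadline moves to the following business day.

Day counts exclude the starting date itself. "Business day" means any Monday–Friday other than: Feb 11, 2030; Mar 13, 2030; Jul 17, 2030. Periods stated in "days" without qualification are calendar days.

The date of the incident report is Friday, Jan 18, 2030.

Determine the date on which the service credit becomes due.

Adding 30 calendar days to Jan 18, 2030 gives Feb 17, 2030, which is the last day of the resolution window.
Adding 91 calendar days to Feb 17, 2030 gives May 19, 2030, which is the last day of the waiting period.
From Sunday, May 19, 2030, 20 business days (May 20, May 21, May 22, May 23, …, Jun 12, Jun 13, Jun 14, skipping weekends) brings us to Friday, Jun 14, 2030, which is the last day of the appeal period.
The date on which the service credit becomes due: Jun 14, 2030 + 37 days = Jul 21, 2030. That falls on a Sunday, so it rolls to the next business day, Monday, Jul 22, 2030.

Jul 22, 2030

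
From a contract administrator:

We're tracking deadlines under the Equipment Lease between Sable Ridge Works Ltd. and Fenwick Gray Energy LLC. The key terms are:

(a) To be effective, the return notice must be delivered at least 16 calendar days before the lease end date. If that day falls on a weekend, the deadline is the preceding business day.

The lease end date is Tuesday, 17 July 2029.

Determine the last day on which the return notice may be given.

29 June 2029

17 July 2029 minus 16 days is 1 July 2029. That is a Sunday, so the deadline moves back to Friday, 29 June 2029.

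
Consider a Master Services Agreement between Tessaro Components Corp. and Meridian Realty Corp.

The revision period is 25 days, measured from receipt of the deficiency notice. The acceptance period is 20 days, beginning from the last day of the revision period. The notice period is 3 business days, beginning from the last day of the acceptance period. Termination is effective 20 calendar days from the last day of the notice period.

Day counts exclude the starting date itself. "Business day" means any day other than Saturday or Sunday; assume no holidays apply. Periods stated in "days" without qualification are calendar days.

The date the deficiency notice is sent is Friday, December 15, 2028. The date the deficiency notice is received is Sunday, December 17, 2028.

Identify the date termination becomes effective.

February 25, 2029

The last day of the revision period: 25 calendar days after December 17, 2028 is January 11, 2029.
The last day of the acceptance period: 20 calendar days after January 11, 2029 is January 31, 2029.
The last day of the notice period: counting 3 business days from Wednesday, January 31, 2029 (Feb 1, Feb 2, Feb 5, skipping weekends) reaches Monday, February 5, 2029.
The date termination becomes effective: 20 calendar days after February 5, 2029 is February 25, 2029.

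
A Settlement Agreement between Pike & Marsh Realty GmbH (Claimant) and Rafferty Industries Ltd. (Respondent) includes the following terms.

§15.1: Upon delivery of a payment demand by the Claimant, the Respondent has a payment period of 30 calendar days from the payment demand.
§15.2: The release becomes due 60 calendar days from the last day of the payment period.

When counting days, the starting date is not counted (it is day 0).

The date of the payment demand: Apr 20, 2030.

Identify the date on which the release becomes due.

Jul 19, 2030

The last day of the payment period: Apr 20, 2030 + 30 days = May 20, 2030.
Adding 60 calendar days to May 20, 2030 gives Jul 19, 2030, which is the date on which the release becomes due.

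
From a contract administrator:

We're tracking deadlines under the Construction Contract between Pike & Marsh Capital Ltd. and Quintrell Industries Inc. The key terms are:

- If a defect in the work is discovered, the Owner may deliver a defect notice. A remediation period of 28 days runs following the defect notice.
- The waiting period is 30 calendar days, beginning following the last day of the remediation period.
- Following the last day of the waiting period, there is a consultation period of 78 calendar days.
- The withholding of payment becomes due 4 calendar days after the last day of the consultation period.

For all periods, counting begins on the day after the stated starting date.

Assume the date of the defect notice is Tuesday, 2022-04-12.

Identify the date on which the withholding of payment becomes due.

2022-08-30

The last day of the remediation period: 28 calendar days after 2022-04-12 is 2022-05-10.
The last day of the waiting period: 2022-05-10 + 30 days = 2022-06-09.
The last day of the consultation period: 2022-06-09 + 78 days = 2022-08-26.
Adding 4 calendar days to 2022-08-26 gives 2022-08-30, which is the date on which the withholding of payment becomes due.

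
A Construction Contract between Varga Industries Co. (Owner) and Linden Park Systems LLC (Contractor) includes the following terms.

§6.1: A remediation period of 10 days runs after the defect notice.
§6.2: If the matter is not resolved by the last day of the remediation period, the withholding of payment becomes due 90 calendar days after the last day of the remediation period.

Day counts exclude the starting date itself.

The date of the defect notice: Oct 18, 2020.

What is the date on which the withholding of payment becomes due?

Jan 26, 2021

The last day of the remediation period: 10 calendar days after Oct 18, 2020 is Oct 28, 2020.
The date on which the withholding of payment becomes due: 90 calendar days after Oct 28, 2020 is Jan 26, 2021.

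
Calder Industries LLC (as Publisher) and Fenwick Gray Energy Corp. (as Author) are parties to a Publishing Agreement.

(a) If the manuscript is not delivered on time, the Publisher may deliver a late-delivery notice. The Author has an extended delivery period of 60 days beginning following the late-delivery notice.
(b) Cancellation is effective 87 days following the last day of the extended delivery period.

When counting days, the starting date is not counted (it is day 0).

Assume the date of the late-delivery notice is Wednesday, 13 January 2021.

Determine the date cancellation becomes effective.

9 June 2021

The last day of the extended delivery period: 60 calendar days after 13 January 2021 is 14 March 2021.
Adding 87 calendar days to 14 March 2021 gives 9 June 2021, which is the date cancellation becomes effective.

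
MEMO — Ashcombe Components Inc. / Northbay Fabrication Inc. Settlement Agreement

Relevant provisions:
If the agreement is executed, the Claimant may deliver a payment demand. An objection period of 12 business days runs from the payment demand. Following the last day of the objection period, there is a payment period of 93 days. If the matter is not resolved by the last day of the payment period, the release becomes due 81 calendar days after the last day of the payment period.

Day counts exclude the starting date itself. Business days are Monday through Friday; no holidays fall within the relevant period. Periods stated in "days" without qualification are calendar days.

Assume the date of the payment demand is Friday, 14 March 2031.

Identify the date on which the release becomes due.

22 September 2031

The last day of the objection period: counting 12 business days from Friday, 14 March 2031 (Mar 17, Mar 18, Mar 19, Mar 20, …, Mar 28, Mar 31, Apr 1, skipping weekends) reaches Tuesday, 1 April 2031.
The last day of the payment period: 1 April 2031 + 93 days = 3 July 2031.
Adding 81 calendar days to 3 July 2031 gives 22 September 2031, which is the date on which the release becomes due.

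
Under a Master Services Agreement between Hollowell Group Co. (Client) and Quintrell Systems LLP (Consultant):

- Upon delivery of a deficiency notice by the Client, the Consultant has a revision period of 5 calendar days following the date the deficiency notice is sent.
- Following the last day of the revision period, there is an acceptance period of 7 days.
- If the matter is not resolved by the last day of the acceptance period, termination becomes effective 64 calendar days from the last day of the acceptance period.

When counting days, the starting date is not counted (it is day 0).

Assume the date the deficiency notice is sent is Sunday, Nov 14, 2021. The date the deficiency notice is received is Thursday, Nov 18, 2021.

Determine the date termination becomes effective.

Jan 29, 2022

The last day of the revision period: 5 calendar days after Nov 14, 2021 is Nov 19, 2021.
The last day of the acceptance period: 7 calendar days after Nov 19, 2021 is Nov 26, 2021.
The date termination becomes effective: 64 calendar days after Nov 26, 2021 is Jan 29, 2022.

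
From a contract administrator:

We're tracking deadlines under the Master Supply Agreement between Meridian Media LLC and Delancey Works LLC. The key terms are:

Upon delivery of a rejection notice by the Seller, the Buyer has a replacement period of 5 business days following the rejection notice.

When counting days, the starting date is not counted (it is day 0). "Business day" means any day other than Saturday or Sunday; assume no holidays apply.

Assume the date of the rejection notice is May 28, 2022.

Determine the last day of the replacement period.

The last day of the replacement period: counting 5 business days from Saturday, May 28, 2022 (May 30, May 31, Jun 1, Jun 2, Jun 3, skipping weekends) reaches Friday, June 3, 2022.

June 3, 2022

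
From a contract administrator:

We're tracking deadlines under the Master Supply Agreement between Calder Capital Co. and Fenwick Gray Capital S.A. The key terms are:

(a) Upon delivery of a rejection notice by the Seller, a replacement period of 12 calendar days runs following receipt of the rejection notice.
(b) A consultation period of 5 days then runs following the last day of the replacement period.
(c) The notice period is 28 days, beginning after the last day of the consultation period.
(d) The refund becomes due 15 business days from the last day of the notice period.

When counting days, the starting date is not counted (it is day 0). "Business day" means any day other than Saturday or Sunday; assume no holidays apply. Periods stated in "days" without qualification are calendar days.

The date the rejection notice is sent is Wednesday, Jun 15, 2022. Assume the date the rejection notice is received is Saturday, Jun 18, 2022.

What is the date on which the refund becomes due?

The last day of the replacement period: Jun 18, 2022 + 12 days = Jun 30, 2022.
The last day of the consultation period: Jun 30, 2022 + 5 days = Jul 5, 2022.
The last day of the notice period: Jul 5, 2022 + 28 days = Aug 2, 2022.
From Tuesday, Aug 2, 2022, 15 business days (Aug 3, Aug 4, Aug 5, Aug 8, …, Aug 19, Aug 22, Aug 23, skipping weekends) brings us to Tuesday, Aug 23, 2022, which is the date on which the refund becomes due.

Aug 23, 2022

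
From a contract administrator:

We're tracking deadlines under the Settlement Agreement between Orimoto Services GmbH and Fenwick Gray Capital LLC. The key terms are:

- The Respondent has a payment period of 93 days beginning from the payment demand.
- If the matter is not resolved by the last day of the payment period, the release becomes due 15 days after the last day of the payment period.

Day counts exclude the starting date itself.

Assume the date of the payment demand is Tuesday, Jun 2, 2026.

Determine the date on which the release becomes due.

Sep 18, 2026

The last day of the payment period: 93 calendar days after Jun 2, 2026 is Sep 3, 2026.
The date on which the release becomes due: 15 calendar days after Sep 3, 2026 is Sep 18, 2026.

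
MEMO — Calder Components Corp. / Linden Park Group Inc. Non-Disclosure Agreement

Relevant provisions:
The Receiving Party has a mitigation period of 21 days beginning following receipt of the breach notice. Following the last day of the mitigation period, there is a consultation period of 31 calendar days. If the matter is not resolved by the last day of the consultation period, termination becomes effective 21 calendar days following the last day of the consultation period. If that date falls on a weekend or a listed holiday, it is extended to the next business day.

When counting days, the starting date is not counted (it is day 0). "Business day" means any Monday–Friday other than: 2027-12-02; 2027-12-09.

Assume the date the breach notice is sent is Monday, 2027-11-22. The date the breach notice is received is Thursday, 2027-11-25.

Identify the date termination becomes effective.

Adding 21 calendar days to 2027-11-25 gives 2027-12-16, which is the last day of the mitigation period.
Adding 31 calendar days to 2027-12-16 gives 2028-01-16, which is the last day of the consultation period.
The date termination becomes effective: 2028-01-16 + 21 days = 2028-02-06. That falls on a Sunday, so it rolls to the next business day, Monday, 2028-02-07.

2028-02-07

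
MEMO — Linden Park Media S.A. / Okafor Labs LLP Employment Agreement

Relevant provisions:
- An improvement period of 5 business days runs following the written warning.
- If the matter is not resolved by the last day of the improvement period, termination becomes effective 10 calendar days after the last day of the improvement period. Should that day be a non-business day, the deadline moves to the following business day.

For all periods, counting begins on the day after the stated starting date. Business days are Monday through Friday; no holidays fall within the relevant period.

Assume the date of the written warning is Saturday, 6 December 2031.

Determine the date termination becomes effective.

22 December 2031

The last day of the improvement period: 5 business days after Saturday, 6 December 2031, skipping weekends — Dec 8, Dec 9, Dec 10, Dec 11, Dec 12 — lands on Friday, 12 December 2031.
The date termination becomes effective: 10 calendar days after 12 December 2031 is 22 December 2031. 22 December 2031 is a Monday, so no roll-forward applies.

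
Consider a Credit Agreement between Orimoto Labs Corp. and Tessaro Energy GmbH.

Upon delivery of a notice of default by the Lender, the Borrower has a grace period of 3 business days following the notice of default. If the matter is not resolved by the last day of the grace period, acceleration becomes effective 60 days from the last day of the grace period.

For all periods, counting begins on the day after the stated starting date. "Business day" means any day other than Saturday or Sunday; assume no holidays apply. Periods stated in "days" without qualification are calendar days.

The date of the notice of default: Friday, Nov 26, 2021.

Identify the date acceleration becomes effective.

From Friday, Nov 26, 2021, 3 business days (Nov 29, Nov 30, Dec 1, skipping weekends) brings us to Wednesday, Dec 1, 2021, which is the last day of the grace period.
The date acceleration becomes effective: Dec 1, 2021 + 60 days = Jan 30, 2022.

Jan 30, 2022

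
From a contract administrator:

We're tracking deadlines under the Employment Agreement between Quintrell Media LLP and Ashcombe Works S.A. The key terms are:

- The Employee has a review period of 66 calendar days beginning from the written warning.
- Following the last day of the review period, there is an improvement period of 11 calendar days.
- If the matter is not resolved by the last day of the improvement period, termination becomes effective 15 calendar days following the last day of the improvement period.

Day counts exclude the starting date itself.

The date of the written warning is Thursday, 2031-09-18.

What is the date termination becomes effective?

2031-12-19

The last day of the review period: 2031-09-18 + 66 days = 2031-11-23.
The last day of the improvement period: 11 calendar days after 2031-11-23 is 2031-12-04.
The date termination becomes effective: 15 calendar days after 2031-12-04 is 2031-12-19.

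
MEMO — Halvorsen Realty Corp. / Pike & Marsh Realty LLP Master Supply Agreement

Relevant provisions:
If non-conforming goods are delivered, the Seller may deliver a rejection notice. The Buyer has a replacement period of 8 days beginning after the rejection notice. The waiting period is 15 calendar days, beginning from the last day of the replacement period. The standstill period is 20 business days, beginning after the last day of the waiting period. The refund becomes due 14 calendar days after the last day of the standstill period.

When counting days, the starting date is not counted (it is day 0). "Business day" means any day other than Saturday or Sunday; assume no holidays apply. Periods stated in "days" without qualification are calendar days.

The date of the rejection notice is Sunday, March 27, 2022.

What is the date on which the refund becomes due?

The last day of the replacement period: March 27, 2022 + 8 days = April 4, 2022.
Adding 15 calendar days to April 4, 2022 gives April 19, 2022, which is the last day of the waiting period.
The last day of the standstill period: counting 20 business days from Tuesday, April 19, 2022 (Apr 20, Apr 21, Apr 22, Apr 25, …, May 13, May 16, May 17, skipping weekends) reaches Tuesday, May 17, 2022.
Adding 14 calendar days to May 17, 2022 gives May 31, 2022, which is the date on which the refund becomes due.

May 31, 2022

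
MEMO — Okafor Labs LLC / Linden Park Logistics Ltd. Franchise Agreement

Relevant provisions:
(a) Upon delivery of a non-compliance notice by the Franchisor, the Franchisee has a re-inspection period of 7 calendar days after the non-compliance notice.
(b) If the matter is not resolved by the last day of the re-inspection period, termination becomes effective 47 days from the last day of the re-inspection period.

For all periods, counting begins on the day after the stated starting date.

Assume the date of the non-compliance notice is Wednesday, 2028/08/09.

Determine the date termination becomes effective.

Adding 7 calendar days to 2028/08/09 gives 2028/08/16, which is the last day of the re-inspection period.
The date termination becomes effective: 2028/08/16 + 47 days = 2028/10/02.

2028/10/02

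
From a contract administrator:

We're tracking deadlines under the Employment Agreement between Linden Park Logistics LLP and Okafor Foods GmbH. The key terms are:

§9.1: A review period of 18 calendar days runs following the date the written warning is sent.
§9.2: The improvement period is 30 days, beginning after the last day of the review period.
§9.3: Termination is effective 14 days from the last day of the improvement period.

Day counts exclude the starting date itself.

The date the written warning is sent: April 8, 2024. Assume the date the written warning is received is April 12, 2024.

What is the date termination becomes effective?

June 9, 2024

Adding 18 calendar days to April 8, 2024 gives April 26, 2024, which is the last day of the review period.
The last day of the improvement period: April 26, 2024 + 30 days = May 26, 2024.
The date termination becomes effective: 14 calendar days after May 26, 2024 is June 9, 2024.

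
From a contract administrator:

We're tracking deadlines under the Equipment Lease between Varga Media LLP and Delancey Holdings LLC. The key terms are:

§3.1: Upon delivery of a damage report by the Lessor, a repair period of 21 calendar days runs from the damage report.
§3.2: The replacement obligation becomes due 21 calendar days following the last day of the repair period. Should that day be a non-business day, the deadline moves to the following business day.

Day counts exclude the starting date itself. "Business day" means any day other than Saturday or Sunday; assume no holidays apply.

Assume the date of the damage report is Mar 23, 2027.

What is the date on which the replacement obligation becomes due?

The last day of the repair period: Mar 23, 2027 + 21 days = Apr 13, 2027.
The date on which the replacement obligation becomes due: 21 calendar days after Apr 13, 2027 is May 4, 2027. May 4, 2027 is a Tuesday, so no roll-forward applies.

May 4, 2027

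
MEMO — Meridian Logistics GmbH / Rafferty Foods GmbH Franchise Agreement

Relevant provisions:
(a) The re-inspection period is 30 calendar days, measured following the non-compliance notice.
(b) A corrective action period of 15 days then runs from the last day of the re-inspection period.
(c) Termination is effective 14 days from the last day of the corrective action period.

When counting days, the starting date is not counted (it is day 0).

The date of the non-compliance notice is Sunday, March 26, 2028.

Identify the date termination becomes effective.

The last day of the re-inspection period: 30 calendar days after March 26, 2028 is April 25, 2028.
The last day of the corrective action period: 15 calendar days after April 25, 2028 is May 10, 2028.
Adding 14 calendar days to May 10, 2028 gives May 24, 2028, which is the date termination becomes effective.

May 24, 2028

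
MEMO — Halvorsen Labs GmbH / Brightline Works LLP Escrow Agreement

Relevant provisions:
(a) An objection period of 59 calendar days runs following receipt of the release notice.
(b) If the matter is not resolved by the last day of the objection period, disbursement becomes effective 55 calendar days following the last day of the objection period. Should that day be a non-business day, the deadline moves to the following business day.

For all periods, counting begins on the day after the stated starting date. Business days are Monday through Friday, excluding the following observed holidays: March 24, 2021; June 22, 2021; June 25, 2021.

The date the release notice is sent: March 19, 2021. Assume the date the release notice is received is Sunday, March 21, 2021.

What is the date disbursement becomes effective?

Adding 59 calendar days to March 21, 2021 gives May 19, 2021, which is the last day of the objection period.
The date disbursement becomes effective: May 19, 2021 + 55 days = July 13, 2021. July 13, 2021 is a Tuesday and is not a listed holiday, so no roll-forward applies.

July 13, 2021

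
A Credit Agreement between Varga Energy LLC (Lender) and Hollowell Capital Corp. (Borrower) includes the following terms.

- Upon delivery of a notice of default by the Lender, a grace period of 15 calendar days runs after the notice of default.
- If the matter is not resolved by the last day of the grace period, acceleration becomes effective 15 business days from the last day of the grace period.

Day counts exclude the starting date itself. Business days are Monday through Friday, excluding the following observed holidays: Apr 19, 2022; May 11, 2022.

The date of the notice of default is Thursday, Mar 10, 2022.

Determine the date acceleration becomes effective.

Apr 15, 2022

The last day of the grace period: 15 calendar days after Mar 10, 2022 is Mar 25, 2022.
The date acceleration becomes effective: 15 business days after Friday, Mar 25, 2022, skipping weekends — Mar 28, Mar 29, Mar 30, Mar 31, …, Apr 13, Apr 14, Apr 15 — lands on Friday, Apr 15, 2022.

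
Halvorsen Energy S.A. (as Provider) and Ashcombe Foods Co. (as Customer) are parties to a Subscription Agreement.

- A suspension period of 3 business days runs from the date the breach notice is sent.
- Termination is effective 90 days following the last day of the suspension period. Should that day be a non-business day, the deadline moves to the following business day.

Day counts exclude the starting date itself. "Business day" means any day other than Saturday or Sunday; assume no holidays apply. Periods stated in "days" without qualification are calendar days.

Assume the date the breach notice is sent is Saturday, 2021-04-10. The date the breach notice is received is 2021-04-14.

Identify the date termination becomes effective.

2021-07-13

The last day of the suspension period: counting 3 business days from Saturday, 2021-04-10 (Apr 12, Apr 13, Apr 14, skipping weekends) reaches Wednesday, 2021-04-14.
The date termination becomes effective: 90 calendar days after 2021-04-14 is 2021-07-13. 2021-07-13 is a Tuesday, so no roll-forward applies.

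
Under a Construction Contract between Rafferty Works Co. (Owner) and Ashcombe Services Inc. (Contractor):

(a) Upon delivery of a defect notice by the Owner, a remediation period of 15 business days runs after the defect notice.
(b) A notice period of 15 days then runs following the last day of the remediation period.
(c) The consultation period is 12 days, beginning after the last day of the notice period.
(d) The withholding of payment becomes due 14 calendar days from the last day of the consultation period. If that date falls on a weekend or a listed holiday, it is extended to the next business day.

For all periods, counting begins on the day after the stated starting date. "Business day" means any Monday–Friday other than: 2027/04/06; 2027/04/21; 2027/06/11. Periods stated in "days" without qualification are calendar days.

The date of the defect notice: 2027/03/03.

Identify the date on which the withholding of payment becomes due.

From Wednesday, 2027/03/03, 15 business days (Mar 4, Mar 5, Mar 8, Mar 9, …, Mar 22, Mar 23, Mar 24, skipping weekends) brings us to Wednesday, 2027/03/24, which is the last day of the remediation period.
The last day of the notice period: 2027/03/24 + 15 days = 2027/04/08.
Adding 12 calendar days to 2027/04/08 gives 2027/04/20, which is the last day of the consultation period.
The date on which the withholding of payment becomes due: 2027/04/20 + 14 days = 2027/05/04. 2027/05/04 is a Tuesday and is not a listed holiday, so no roll-forward applies.

2027/05/04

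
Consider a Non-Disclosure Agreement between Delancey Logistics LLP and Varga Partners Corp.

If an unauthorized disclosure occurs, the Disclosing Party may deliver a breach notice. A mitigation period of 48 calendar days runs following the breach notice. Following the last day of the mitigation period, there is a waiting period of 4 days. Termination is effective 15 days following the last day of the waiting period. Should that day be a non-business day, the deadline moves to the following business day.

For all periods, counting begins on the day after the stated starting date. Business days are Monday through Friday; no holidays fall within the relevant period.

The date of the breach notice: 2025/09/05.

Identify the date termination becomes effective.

2025/11/11

The last day of the mitigation period: 48 calendar days after 2025/09/05 is 2025/10/23.
Adding 4 calendar days to 2025/10/23 gives 2025/10/27, which is the last day of the waiting period.
Adding 15 calendar days to 2025/10/27 gives 2025/11/11, which is the date termination becomes effective. 2025/11/11 is a Tuesday, so no roll-forward applies.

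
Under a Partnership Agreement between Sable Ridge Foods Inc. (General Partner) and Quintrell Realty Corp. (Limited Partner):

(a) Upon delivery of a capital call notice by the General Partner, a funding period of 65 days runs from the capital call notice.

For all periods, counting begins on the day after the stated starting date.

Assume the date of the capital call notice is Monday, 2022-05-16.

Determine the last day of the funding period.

The last day of the funding period: 65 calendar days after 2022-05-16 is 2022-07-20.

2022-07-20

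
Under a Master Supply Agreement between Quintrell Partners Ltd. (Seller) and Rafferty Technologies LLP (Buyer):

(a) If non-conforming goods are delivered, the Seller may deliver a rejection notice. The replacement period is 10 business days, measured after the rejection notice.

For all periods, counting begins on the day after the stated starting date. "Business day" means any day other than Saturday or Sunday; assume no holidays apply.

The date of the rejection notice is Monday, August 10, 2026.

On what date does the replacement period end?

August 24, 2026

The last day of the replacement period: 10 business days after Monday, August 10, 2026, skipping weekends — Aug 11, Aug 12, Aug 13, Aug 14, Aug 17, Aug 18, Aug 19, Aug 20, Aug 21, Aug 24 — lands on Monday, August 24, 2026.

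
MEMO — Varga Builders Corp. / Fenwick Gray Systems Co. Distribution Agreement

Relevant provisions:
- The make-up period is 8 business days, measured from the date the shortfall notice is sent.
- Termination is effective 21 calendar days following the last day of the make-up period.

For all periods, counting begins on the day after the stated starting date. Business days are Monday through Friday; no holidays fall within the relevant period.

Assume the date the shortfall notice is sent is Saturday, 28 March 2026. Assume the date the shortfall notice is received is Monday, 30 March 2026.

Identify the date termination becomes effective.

29 April 2026

The last day of the make-up period: counting 8 business days from Saturday, 28 March 2026 (Mar 30, Mar 31, Apr 1, Apr 2, Apr 3, Apr 6, Apr 7, Apr 8, skipping weekends) reaches Wednesday, 8 April 2026.
The date termination becomes effective: 21 calendar days after 8 April 2026 is 29 April 2026.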